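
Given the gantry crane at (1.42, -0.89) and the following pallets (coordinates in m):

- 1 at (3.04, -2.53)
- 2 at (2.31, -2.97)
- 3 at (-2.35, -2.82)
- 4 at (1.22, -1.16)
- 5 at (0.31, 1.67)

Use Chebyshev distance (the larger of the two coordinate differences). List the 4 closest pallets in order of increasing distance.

4, 1, 2, 5

Distances from (1.42, -0.89):
1: 1.64 m
2: 2.08 m
3: 3.77 m
4: 0.27 m
5: 2.56 m
Sorted: 4 (0.27 m) < 1 (1.64 m) < 2 (2.08 m) < 5 (2.56 m) < 3 (3.77 m)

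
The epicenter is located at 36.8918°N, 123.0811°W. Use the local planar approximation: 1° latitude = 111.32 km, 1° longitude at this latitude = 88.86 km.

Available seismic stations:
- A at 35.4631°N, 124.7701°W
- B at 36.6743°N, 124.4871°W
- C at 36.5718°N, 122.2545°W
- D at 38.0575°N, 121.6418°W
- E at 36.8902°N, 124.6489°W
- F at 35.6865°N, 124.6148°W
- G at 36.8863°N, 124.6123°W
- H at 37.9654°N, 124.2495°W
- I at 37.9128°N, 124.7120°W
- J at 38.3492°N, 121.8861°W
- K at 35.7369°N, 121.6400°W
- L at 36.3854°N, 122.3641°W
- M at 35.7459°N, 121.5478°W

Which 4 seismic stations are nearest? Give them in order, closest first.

C, L, B, G

Distances from 36.8918°N, 123.0811°W:
A: √((-1.4287·111.32)² + (-1.6890·88.86)²) = √(25294.638951 + 22525.369147) = 218.6779 km
B: √((-0.2175·111.32)² + (-1.4060·88.86)²) = √(586.225786 + 15609.293949) = 127.2616 km
C: √((-0.3200·111.32)² + (0.8266·88.86)²) = √(1268.955382 + 5395.148707) = 81.6340 km
D: √((1.1657·111.32)² + (1.4393·88.86)²) = √(16839.143125 + 16357.437463) = 182.1993 km
E: √((-0.0016·111.32)² + (-1.5678·88.86)²) = √(0.031724 + 19408.587865) = 139.3148 km
F: √((-1.2053·111.32)² + (-1.5337·88.86)²) = √(18002.661203 + 18573.487291) = 191.2489 km
G: √((-0.0055·111.32)² + (-1.5312·88.86)²) = √(0.374862 + 18512.985402) = 136.0638 km
H: √((1.0736·111.32)² + (-1.1684·88.86)²) = √(14283.393501 + 10779.427960) = 158.3124 km
I: √((1.0210·111.32)² + (-1.6309·88.86)²) = √(12918.077316 + 21002.320579) = 184.1749 km
J: √((1.4574·111.32)² + (1.1950·88.86)²) = √(26321.093366 + 11275.827631) = 193.8993 km
K: √((-1.1549·111.32)² + (1.4411·88.86)²) = √(16528.565304 + 16398.376528) = 181.4578 km
L: √((-0.5064·111.32)² + (0.7170·88.86)²) = √(3177.852894 + 4059.297947) = 85.0714 km
M: √((-1.1459·111.32)² + (1.5333·88.86)²) = √(16271.958733 + 18563.800356) = 186.6434 km
Sorted: C (81.6340 km) < L (85.0714 km) < B (127.2616 km) < G (136.0638 km) < E (139.3148 km) < H (158.3124 km) < …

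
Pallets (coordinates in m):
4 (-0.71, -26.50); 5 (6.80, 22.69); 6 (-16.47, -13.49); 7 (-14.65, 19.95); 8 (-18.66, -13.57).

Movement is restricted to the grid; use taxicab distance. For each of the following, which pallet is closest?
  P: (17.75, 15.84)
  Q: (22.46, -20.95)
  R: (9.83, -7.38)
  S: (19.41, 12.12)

P at (17.75, 15.84):
  4: |-18.46| + |-42.34| = 18.46 + 42.34 = 60.80 m
  5: |-10.95| + |6.85| = 10.95 + 6.85 = 17.80 m
  6: |-34.22| + |-29.33| = 34.22 + 29.33 = 63.55 m
  7: |-32.40| + |4.11| = 32.40 + 4.11 = 36.51 m
  8: |-36.41| + |-29.41| = 36.41 + 29.41 = 65.82 m
  → nearest: 5 (17.80 m)
Q at (22.46, -20.95):
  4: |-23.17| + |-5.55| = 23.17 + 5.55 = 28.72 m
  5: |-15.66| + |43.64| = 15.66 + 43.64 = 59.30 m
  6: |-38.93| + |7.46| = 38.93 + 7.46 = 46.39 m
  7: |-37.11| + |40.90| = 37.11 + 40.90 = 78.01 m
  8: |-41.12| + |7.38| = 41.12 + 7.38 = 48.50 m
  → nearest: 4 (28.72 m)
R at (9.83, -7.38):
  4: |-10.54| + |-19.12| = 10.54 + 19.12 = 29.66 m
  5: |-3.03| + |30.07| = 3.03 + 30.07 = 33.10 m
  6: |-26.30| + |-6.11| = 26.30 + 6.11 = 32.41 m
  7: |-24.48| + |27.33| = 24.48 + 27.33 = 51.81 m
  8: |-28.49| + |-6.19| = 28.49 + 6.19 = 34.68 m
  → nearest: 4 (29.66 m)
S at (19.41, 12.12):
  4: |-20.12| + |-38.62| = 20.12 + 38.62 = 58.74 m
  5: |-12.61| + |10.57| = 12.61 + 10.57 = 23.18 m
  6: |-35.88| + |-25.61| = 35.88 + 25.61 = 61.49 m
  7: |-34.06| + |7.83| = 34.06 + 7.83 = 41.89 m
  8: |-38.07| + |-25.69| = 38.07 + 25.69 = 63.76 m
  → nearest: 5 (23.18 m)

P→5; Q→4; R→4; S→5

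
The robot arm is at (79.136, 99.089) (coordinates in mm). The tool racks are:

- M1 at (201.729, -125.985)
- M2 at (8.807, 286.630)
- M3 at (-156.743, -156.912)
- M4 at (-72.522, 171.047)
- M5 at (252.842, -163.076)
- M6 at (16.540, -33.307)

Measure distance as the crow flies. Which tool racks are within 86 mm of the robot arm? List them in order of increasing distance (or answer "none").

Distances from (79.136, 99.089):
M1: √((122.593)² + (-225.074)²) = √(15029.04365 + 50658.30548) = 256.295 mm
M2: √((-70.329)² + (187.541)²) = √(4946.16824 + 35171.62668) = 200.294 mm
M3: √((-235.879)² + (-256.001)²) = √(55638.90264 + 65536.51200) = 348.103 mm
M4: √((-151.658)² + (71.958)²) = √(23000.14896 + 5177.95376) = 167.863 mm
M5: √((173.706)² + (-262.165)²) = √(30173.77444 + 68730.48722) = 314.490 mm
M6: √((-62.596)² + (-132.396)²) = √(3918.25922 + 17528.70082) = 146.448 mm
Threshold 86 mm: none within range.

none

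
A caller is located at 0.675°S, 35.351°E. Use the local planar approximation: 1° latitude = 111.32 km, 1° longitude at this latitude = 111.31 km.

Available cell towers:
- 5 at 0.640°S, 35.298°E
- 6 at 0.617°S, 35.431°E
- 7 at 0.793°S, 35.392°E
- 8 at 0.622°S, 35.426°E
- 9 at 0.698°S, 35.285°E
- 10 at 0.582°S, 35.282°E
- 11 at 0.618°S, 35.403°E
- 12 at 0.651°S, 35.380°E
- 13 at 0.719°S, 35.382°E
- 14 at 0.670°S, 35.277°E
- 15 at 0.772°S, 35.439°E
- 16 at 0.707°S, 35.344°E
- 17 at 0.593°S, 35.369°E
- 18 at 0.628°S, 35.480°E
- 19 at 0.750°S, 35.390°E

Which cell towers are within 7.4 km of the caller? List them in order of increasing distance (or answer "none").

16, 12, 13, 5

Distances from 0.675°S, 35.351°E:
5: 7.070 km
6: 10.999 km
7: 13.906 km
8: 10.223 km
9: 7.780 km
10: 12.891 km
11: 8.589 km
12: 4.190 km
13: 5.991 km
14: 8.256 km
15: 14.579 km
16: 3.646 km
17: 9.346 km
18: 15.283 km
19: 9.410 km
Threshold 7.4 km: 16 (3.646 km), 12 (4.190 km), 13 (5.991 km), 5 (7.070 km) are within range.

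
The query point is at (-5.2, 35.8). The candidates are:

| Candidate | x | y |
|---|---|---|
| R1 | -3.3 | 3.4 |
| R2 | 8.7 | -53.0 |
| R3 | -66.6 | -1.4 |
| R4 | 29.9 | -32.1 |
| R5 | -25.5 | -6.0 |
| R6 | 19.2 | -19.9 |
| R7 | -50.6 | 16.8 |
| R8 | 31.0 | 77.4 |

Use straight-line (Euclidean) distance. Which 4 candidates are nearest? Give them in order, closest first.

R1, R5, R7, R8

Distances from (-5.2, 35.8):
R1: 32.5
R2: 89.9
R3: 71.8
R4: 76.4
R5: 46.5
R6: 60.8
R7: 49.2
R8: 55.1
Sorted: R1 (32.5) < R5 (46.5) < R7 (49.2) < R8 (55.1) < R6 (60.8) < R3 (71.8) < …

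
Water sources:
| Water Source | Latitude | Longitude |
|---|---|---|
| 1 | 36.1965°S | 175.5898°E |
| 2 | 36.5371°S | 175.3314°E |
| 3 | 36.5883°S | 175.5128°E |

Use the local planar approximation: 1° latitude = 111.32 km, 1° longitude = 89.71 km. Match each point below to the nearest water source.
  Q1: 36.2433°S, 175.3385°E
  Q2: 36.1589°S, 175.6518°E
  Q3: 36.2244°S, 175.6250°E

Q1 at 36.2433°S, 175.3385°E:
  1: 23.1383 km
  2: 32.7120 km
  3: 41.4665 km
  → nearest: 1 (23.1383 km)
Q2 at 36.1589°S, 175.6518°E:
  1: 6.9610 km
  2: 50.9772 km
  3: 49.4005 km
  → nearest: 1 (6.9610 km)
Q3 at 36.2244°S, 175.6250°E:
  1: 4.4292 km
  2: 43.6515 km
  3: 41.7411 km
  → nearest: 1 (4.4292 km)

Q1→1; Q2→1; Q3→1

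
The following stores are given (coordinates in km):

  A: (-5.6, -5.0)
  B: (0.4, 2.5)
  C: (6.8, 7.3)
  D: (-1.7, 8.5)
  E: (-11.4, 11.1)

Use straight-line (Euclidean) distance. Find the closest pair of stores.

B and D

Pairwise distances:
A–B: 9.6 km
A–C: 17.5 km
A–D: 14.1 km
A–E: 17.1 km
B–C: 8.0 km
B–D: 6.4 km
B–E: 14.6 km
C–D: 8.6 km
C–E: 18.6 km
D–E: 10.0 km
Closest pair: B–D at 6.4 km.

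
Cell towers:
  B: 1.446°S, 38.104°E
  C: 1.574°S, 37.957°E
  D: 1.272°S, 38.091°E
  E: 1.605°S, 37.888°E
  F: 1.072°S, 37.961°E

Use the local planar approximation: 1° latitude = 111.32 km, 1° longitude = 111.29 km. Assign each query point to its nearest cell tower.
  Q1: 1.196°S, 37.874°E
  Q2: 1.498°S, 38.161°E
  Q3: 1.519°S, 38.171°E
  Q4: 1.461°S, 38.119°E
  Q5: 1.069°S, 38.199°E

Q1→F; Q2→B; Q3→B; Q4→B; Q5→D

Q1 at 1.196°S, 37.874°E:
  B: 37.811 km
  C: 43.081 km
  D: 25.589 km
  E: 45.557 km
  F: 16.861 km
  → nearest: F (16.861 km)
Q2 at 1.498°S, 38.161°E:
  B: 8.588 km
  C: 24.228 km
  D: 26.337 km
  E: 32.634 km
  F: 52.386 km
  → nearest: B (8.588 km)
Q3 at 1.519°S, 38.171°E:
  B: 11.029 km
  C: 24.590 km
  D: 28.902 km
  E: 32.918 km
  F: 54.975 km
  → nearest: B (11.029 km)
Q4 at 1.461°S, 38.119°E:
  B: 2.361 km
  C: 21.984 km
  D: 21.269 km
  E: 30.296 km
  F: 46.737 km
  → nearest: B (2.361 km)
Q5 at 1.069°S, 38.199°E:
  B: 43.279 km
  C: 62.335 km
  D: 25.596 km
  E: 68.979 km
  F: 26.489 km
  → nearest: D (25.596 km)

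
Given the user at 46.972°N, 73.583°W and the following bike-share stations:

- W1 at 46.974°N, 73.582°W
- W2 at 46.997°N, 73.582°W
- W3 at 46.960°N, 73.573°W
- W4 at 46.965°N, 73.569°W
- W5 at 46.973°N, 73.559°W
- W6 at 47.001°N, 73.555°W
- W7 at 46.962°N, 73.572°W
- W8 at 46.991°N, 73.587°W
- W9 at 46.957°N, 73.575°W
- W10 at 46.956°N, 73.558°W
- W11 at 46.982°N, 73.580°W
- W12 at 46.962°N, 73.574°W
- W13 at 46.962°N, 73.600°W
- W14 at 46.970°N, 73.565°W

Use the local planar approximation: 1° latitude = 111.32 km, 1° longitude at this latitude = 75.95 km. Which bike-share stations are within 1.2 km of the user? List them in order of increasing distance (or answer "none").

W1, W11

Distances from 46.972°N, 73.583°W:
W1: 0.235 km
W2: 2.784 km
W3: 1.537 km
W4: 1.318 km
W5: 1.826 km
W6: 3.866 km
W7: 1.392 km
W8: 2.137 km
W9: 1.777 km
W10: 2.603 km
W11: 1.136 km
W12: 1.306 km
W13: 1.705 km
W14: 1.385 km
Threshold 1.2 km: W1 (0.235 km), W11 (1.136 km) are within range.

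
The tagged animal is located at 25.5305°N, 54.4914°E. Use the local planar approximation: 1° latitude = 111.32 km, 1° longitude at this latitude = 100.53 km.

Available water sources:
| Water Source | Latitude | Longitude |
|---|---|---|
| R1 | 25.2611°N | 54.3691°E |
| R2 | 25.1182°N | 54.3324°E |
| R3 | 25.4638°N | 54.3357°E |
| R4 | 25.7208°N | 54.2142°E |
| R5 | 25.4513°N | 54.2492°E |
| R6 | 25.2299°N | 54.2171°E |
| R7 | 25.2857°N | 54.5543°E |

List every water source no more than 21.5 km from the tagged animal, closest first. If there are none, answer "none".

R3

Distances from 25.5305°N, 54.4914°E:
R1: √((-0.2694·111.32)² + (-0.1223·100.53)²) = √(899.376588 + 151.162574) = 32.4120 km
R2: √((-0.4123·111.32)² + (-0.1590·100.53)²) = √(2106.556272 + 255.496887) = 48.6010 km
R3: √((-0.0667·111.32)² + (-0.1557·100.53)²) = √(55.131278 + 245.001414) = 17.3243 km
R4: √((0.1903·111.32)² + (-0.2772·100.53)²) = √(448.770160 + 776.565007) = 35.0048 km
R5: √((-0.0792·111.32)² + (-0.2422·100.53)²) = √(77.731448 + 592.842927) = 25.8955 km
R6: √((-0.3006·111.32)² + (-0.2743·100.53)²) = √(1119.758448 + 760.401527) = 43.3608 km
R7: √((-0.2448·111.32)² + (0.0629·100.53)²) = √(742.624413 + 39.984591) = 27.9751 km
Threshold 21.5 km: R3 (17.3243 km) is within range.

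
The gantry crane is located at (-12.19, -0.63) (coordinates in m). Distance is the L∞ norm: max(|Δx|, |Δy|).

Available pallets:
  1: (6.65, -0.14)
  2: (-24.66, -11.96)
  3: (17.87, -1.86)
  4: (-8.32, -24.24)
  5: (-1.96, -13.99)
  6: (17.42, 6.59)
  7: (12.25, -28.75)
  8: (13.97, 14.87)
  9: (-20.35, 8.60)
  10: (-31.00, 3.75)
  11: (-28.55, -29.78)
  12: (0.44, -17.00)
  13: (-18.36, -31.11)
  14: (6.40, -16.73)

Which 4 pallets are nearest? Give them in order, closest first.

Distances from (-12.19, -0.63):
1: max(|18.84|, |0.49|) = 18.84 m
2: max(|-12.47|, |-11.33|) = 12.47 m
3: max(|30.06|, |-1.23|) = 30.06 m
4: max(|3.87|, |-23.61|) = 23.61 m
5: max(|10.23|, |-13.36|) = 13.36 m
6: max(|29.61|, |7.22|) = 29.61 m
7: max(|24.44|, |-28.12|) = 28.12 m
8: max(|26.16|, |15.50|) = 26.16 m
9: max(|-8.16|, |9.23|) = 9.23 m
10: max(|-18.81|, |4.38|) = 18.81 m
11: max(|-16.36|, |-29.15|) = 29.15 m
12: max(|12.63|, |-16.37|) = 16.37 m
13: max(|-6.17|, |-30.48|) = 30.48 m
14: max(|18.59|, |-16.10|) = 18.59 m
Sorted: 9 (9.23 m) < 2 (12.47 m) < 5 (13.36 m) < 12 (16.37 m) < 14 (18.59 m) < 10 (18.81 m) < …

9, 2, 5, 12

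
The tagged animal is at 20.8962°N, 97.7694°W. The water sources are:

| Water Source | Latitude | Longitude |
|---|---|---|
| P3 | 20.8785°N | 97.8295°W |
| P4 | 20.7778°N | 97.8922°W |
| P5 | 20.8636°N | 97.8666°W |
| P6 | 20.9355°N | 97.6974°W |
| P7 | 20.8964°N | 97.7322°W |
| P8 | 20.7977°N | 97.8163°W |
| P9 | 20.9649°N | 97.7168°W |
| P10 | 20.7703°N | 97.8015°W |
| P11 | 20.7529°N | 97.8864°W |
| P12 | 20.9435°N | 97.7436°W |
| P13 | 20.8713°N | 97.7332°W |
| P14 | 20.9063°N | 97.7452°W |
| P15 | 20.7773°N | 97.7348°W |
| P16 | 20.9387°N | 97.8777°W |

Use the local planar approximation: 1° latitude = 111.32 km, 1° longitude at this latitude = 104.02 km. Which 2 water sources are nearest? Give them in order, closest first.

P14, P7

Distances from 20.8962°N, 97.7694°W:
P3: √((-0.0177·111.32)² + (-0.0601·104.02)²) = √(3.882334 + 39.082528) = 6.5548 km
P4: √((-0.1184·111.32)² + (-0.1228·104.02)²) = √(173.719992 + 163.166288) = 18.3545 km
P5: √((-0.0326·111.32)² + (-0.0972·104.02)²) = √(13.169873 + 102.227144) = 10.7423 km
P6: √((0.0393·111.32)² + (0.0720·104.02)²) = √(19.139540 + 56.091712) = 8.6736 km
P7: √((0.0002·111.32)² + (0.0372·104.02)²) = √(0.000496 + 14.973371) = 3.8696 km
P8: √((-0.0985·111.32)² + (-0.0469·104.02)²) = √(120.231664 + 23.800133) = 12.0013 km
P9: √((0.0687·111.32)² + (0.0526·104.02)²) = √(58.487071 + 29.936787) = 9.4034 km
P10: √((-0.1259·111.32)² + (-0.0321·104.02)²) = √(196.425495 + 11.149201) = 14.4075 km
P11: √((-0.1433·111.32)² + (-0.1170·104.02)²) = √(254.471281 + 148.117176) = 20.0646 km
P12: √((0.0473·111.32)² + (0.0258·104.02)²) = √(27.724816 + 7.202332) = 5.9099 km
P13: √((-0.0249·111.32)² + (0.0362·104.02)²) = √(7.683252 + 14.179171) = 4.6757 km
P14: √((0.0101·111.32)² + (0.0242·104.02)²) = √(1.264122 + 6.336719) = 2.7570 km
P15: √((-0.1189·111.32)² + (0.0346·104.02)²) = √(175.190319 + 12.953463) = 13.7166 km
P16: √((0.0425·111.32)² + (-0.1083·104.02)²) = √(22.383307 + 126.908471) = 12.2185 km
Sorted: P14 (2.7570 km) < P7 (3.8696 km) < P13 (4.6757 km) < P12 (5.9099 km) < …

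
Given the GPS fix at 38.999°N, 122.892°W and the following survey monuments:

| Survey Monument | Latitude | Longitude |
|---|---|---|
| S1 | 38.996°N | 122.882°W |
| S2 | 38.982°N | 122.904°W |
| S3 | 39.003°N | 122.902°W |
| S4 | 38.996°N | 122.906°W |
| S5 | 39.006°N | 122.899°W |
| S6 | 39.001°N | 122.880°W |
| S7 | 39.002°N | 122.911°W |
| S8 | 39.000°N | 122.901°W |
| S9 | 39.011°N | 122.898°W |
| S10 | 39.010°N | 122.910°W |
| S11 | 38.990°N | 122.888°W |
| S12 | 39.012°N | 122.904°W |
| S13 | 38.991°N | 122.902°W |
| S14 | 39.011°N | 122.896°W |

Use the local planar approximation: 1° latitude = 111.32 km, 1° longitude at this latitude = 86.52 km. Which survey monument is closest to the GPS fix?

S8

Distances from 38.999°N, 122.892°W:
S1: √((-0.003·111.32)² + (0.010·86.52)²) = √(0.11153 + 0.74857) = 0.927 km
S2: √((-0.017·111.32)² + (-0.012·86.52)²) = √(3.58133 + 1.07794) = 2.159 km
S3: √((0.004·111.32)² + (-0.010·86.52)²) = √(0.19827 + 0.74857) = 0.973 km
S4: √((-0.003·111.32)² + (-0.014·86.52)²) = √(0.11153 + 1.46720) = 1.256 km
S5: √((0.007·111.32)² + (-0.007·86.52)²) = √(0.60721 + 0.36680) = 0.987 km
S6: √((0.002·111.32)² + (0.012·86.52)²) = √(0.04957 + 1.07794) = 1.062 km
S7: √((0.003·111.32)² + (-0.019·86.52)²) = √(0.11153 + 2.70234) = 1.677 km
S8: √((0.001·111.32)² + (-0.009·86.52)²) = √(0.01239 + 0.60634) = 0.787 km
S9: √((0.012·111.32)² + (-0.006·86.52)²) = √(1.78447 + 0.26949) = 1.433 km
S10: √((0.011·111.32)² + (-0.018·86.52)²) = √(1.49945 + 2.42537) = 1.981 km
S11: √((-0.009·111.32)² + (0.004·86.52)²) = √(1.00376 + 0.11977) = 1.060 km
S12: √((0.013·111.32)² + (-0.012·86.52)²) = √(2.09427 + 1.07794) = 1.781 km
S13: √((-0.008·111.32)² + (-0.010·86.52)²) = √(0.79310 + 0.74857) = 1.242 km
S14: √((0.012·111.32)² + (-0.004·86.52)²) = √(1.78447 + 0.11977) = 1.380 km
Minimum: S8 at 0.787 km.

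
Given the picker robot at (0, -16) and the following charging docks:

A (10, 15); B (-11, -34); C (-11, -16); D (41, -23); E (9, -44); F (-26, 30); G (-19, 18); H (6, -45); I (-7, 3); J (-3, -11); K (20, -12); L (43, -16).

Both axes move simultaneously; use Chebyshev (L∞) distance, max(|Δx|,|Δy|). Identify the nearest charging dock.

Distances from (0, -16):
A: max(|10|, |31|) = 31
B: max(|-11|, |-18|) = 18
C: max(|-11|, |0|) = 11
D: max(|41|, |-7|) = 41
E: max(|9|, |-28|) = 28
F: max(|-26|, |46|) = 46
G: max(|-19|, |34|) = 34
H: max(|6|, |-29|) = 29
I: max(|-7|, |19|) = 19
J: max(|-3|, |5|) = 5
K: max(|20|, |4|) = 20
L: max(|43|, |0|) = 43
Minimum: J at 5.

J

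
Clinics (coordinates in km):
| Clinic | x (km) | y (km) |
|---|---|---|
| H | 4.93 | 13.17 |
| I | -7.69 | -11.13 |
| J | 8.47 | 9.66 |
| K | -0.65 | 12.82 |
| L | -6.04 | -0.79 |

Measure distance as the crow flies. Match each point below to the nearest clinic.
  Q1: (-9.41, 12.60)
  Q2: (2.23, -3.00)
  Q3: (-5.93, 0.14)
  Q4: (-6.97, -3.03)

Q1→K; Q2→L; Q3→L; Q4→L

Q1 at (-9.41, 12.60):
  H: √((14.34)² + (0.57)²) = √(205.6356 + 0.3249) = 14.35 km
  I: √((1.72)² + (-23.73)²) = √(2.9584 + 563.1129) = 23.79 km
  J: √((17.88)² + (-2.94)²) = √(319.6944 + 8.6436) = 18.12 km
  K: √((8.76)² + (0.22)²) = √(76.7376 + 0.0484) = 8.76 km
  L: √((3.37)² + (-13.39)²) = √(11.3569 + 179.2921) = 13.81 km
  → nearest: K (8.76 km)
Q2 at (2.23, -3.00):
  H: √((2.70)² + (16.17)²) = √(7.2900 + 261.4689) = 16.39 km
  I: √((-9.92)² + (-8.13)²) = √(98.4064 + 66.0969) = 12.83 km
  J: √((6.24)² + (12.66)²) = √(38.9376 + 160.2756) = 14.11 km
  K: √((-2.88)² + (15.82)²) = √(8.2944 + 250.2724) = 16.08 km
  L: √((-8.27)² + (2.21)²) = √(68.3929 + 4.8841) = 8.56 km
  → nearest: L (8.56 km)
Q3 at (-5.93, 0.14):
  H: √((10.86)² + (13.03)²) = √(117.9396 + 169.7809) = 16.96 km
  I: √((-1.76)² + (-11.27)²) = √(3.0976 + 127.0129) = 11.41 km
  J: √((14.40)² + (9.52)²) = √(207.3600 + 90.6304) = 17.26 km
  K: √((5.28)² + (12.68)²) = √(27.8784 + 160.7824) = 13.74 km
  L: √((-0.11)² + (-0.93)²) = √(0.0121 + 0.8649) = 0.94 km
  → nearest: L (0.94 km)
Q4 at (-6.97, -3.03):
  H: √((11.90)² + (16.20)²) = √(141.6100 + 262.4400) = 20.10 km
  I: √((-0.72)² + (-8.10)²) = √(0.5184 + 65.6100) = 8.13 km
  J: √((15.44)² + (12.69)²) = √(238.3936 + 161.0361) = 19.99 km
  K: √((6.32)² + (15.85)²) = √(39.9424 + 251.2225) = 17.06 km
  L: √((0.93)² + (2.24)²) = √(0.8649 + 5.0176) = 2.43 km
  → nearest: L (2.43 km)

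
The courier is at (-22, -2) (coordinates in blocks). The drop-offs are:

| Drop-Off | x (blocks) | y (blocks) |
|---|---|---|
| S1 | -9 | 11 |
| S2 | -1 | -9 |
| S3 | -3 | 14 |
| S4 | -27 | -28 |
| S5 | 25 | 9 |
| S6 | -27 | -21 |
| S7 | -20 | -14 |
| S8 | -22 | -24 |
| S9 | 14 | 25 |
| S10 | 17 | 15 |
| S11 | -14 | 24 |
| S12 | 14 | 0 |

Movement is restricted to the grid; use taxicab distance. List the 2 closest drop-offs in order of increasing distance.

S7, S8

Distances from (-22, -2):
S1: |13| + |13| = 13 + 13 = 26 blocks
S2: |21| + |-7| = 21 + 7 = 28 blocks
S3: |19| + |16| = 19 + 16 = 35 blocks
S4: |-5| + |-26| = 5 + 26 = 31 blocks
S5: |47| + |11| = 47 + 11 = 58 blocks
S6: |-5| + |-19| = 5 + 19 = 24 blocks
S7: |2| + |-12| = 2 + 12 = 14 blocks
S8: |0| + |-22| = 0 + 22 = 22 blocks
S9: |36| + |27| = 36 + 27 = 63 blocks
S10: |39| + |17| = 39 + 17 = 56 blocks
S11: |8| + |26| = 8 + 26 = 34 blocks
S12: |36| + |2| = 36 + 2 = 38 blocks
Sorted: S7 (14 blocks) < S8 (22 blocks) < S6 (24 blocks) < S1 (26 blocks) < …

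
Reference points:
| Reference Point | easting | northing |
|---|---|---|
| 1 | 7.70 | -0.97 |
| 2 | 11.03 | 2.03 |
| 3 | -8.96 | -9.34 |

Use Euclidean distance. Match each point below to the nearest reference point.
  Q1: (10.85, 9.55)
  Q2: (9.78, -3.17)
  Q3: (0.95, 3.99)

Q1 at (10.85, 9.55):
  1: √((-3.15)² + (-10.52)²) = √(9.9225 + 110.6704) = 10.98
  2: √((0.18)² + (-7.52)²) = √(0.0324 + 56.5504) = 7.52
  3: √((-19.81)² + (-18.89)²) = √(392.4361 + 356.8321) = 27.37
  → nearest: 2 (7.52)
Q2 at (9.78, -3.17):
  1: √((-2.08)² + (2.20)²) = √(4.3264 + 4.8400) = 3.03
  2: √((1.25)² + (5.20)²) = √(1.5625 + 27.0400) = 5.35
  3: √((-18.74)² + (-6.17)²) = √(351.1876 + 38.0689) = 19.73
  → nearest: 1 (3.03)
Q3 at (0.95, 3.99):
  1: √((6.75)² + (-4.96)²) = √(45.5625 + 24.6016) = 8.38
  2: √((10.08)² + (-1.96)²) = √(101.6064 + 3.8416) = 10.27
  3: √((-9.91)² + (-13.33)²) = √(98.2081 + 177.6889) = 16.61
  → nearest: 1 (8.38)

Q1→2; Q2→1; Q3→1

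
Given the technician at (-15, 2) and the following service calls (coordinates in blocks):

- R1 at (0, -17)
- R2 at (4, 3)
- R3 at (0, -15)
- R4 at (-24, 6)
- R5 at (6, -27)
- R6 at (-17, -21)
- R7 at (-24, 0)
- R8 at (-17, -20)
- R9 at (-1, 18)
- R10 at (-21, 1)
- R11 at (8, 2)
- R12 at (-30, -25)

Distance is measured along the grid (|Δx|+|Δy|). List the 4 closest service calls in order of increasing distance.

R10, R7, R4, R2

Distances from (-15, 2):
R1: |15| + |-19| = 15 + 19 = 34 blocks
R2: |19| + |1| = 19 + 1 = 20 blocks
R3: |15| + |-17| = 15 + 17 = 32 blocks
R4: |-9| + |4| = 9 + 4 = 13 blocks
R5: |21| + |-29| = 21 + 29 = 50 blocks
R6: |-2| + |-23| = 2 + 23 = 25 blocks
R7: |-9| + |-2| = 9 + 2 = 11 blocks
R8: |-2| + |-22| = 2 + 22 = 24 blocks
R9: |14| + |16| = 14 + 16 = 30 blocks
R10: |-6| + |-1| = 6 + 1 = 7 blocks
R11: |23| + |0| = 23 + 0 = 23 blocks
R12: |-15| + |-27| = 15 + 27 = 42 blocks
Sorted: R10 (7 blocks) < R7 (11 blocks) < R4 (13 blocks) < R2 (20 blocks) < R11 (23 blocks) < R8 (24 blocks) < …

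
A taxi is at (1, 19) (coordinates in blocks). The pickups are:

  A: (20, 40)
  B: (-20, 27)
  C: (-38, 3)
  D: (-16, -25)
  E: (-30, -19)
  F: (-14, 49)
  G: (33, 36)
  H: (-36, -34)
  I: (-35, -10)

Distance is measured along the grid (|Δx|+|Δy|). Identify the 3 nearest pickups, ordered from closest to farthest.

Distances from (1, 19):
A: 40 blocks
B: 29 blocks
C: 55 blocks
D: 61 blocks
E: 69 blocks
F: 45 blocks
G: 49 blocks
H: 90 blocks
I: 65 blocks
Sorted: B (29 blocks) < A (40 blocks) < F (45 blocks) < G (49 blocks) < C (55 blocks) < …

B, A, F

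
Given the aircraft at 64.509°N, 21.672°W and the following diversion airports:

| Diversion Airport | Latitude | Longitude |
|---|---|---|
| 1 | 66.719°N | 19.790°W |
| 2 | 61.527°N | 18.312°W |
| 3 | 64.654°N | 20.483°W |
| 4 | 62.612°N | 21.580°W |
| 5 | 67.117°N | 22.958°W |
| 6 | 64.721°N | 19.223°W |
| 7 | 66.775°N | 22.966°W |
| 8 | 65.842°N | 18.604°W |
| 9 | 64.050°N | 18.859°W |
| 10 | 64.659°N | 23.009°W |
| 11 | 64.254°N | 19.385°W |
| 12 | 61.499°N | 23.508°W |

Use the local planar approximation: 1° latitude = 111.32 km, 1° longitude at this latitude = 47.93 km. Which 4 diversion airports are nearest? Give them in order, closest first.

3, 10, 11, 6

Distances from 64.509°N, 21.672°W:
1: √((2.210·111.32)² + (1.882·47.93)²) = √(60524.46270 + 8136.80852) = 262.033 km
2: √((-2.982·111.32)² + (3.360·47.93)²) = √(110194.94527 + 25935.42761) = 368.958 km
3: √((0.145·111.32)² + (1.189·47.93)²) = √(260.54479 + 3247.71991) = 59.231 km
4: √((-1.897·111.32)² + (0.092·47.93)²) = √(44594.47517 + 19.44422) = 211.220 km
5: √((2.608·111.32)² + (-1.286·47.93)²) = √(84287.18884 + 3799.24058) = 296.794 km
6: √((0.212·111.32)² + (2.449·47.93)²) = √(556.95245 + 13778.19821) = 119.729 km
7: √((2.266·111.32)² + (-1.294·47.93)²) = √(63630.62754 + 3846.65654) = 259.764 km
8: √((1.333·111.32)² + (3.068·47.93)²) = √(22019.46152 + 21623.47898) = 208.909 km
9: √((-0.459·111.32)² + (2.813·47.93)²) = √(2610.78895 + 18178.34420) = 144.184 km
10: √((0.150·111.32)² + (-1.337·47.93)²) = √(278.82320 + 4106.55527) = 66.222 km
11: √((-0.255·111.32)² + (2.287·47.93)²) = √(805.79906 + 12015.64773) = 113.232 km
12: √((-3.010·111.32)² + (-1.836·47.93)²) = √(112274.04936 + 7743.90848) = 346.436 km
Sorted: 3 (59.231 km) < 10 (66.222 km) < 11 (113.232 km) < 6 (119.729 km) < 9 (144.184 km) < 8 (208.909 km) < …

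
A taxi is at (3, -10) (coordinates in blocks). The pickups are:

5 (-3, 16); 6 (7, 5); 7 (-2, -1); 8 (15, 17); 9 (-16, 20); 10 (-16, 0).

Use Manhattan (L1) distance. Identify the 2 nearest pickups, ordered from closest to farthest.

7, 6

Distances from (3, -10):
5: 32 blocks
6: 19 blocks
7: 14 blocks
8: 39 blocks
9: 49 blocks
10: 29 blocks
Sorted: 7 (14 blocks) < 6 (19 blocks) < 10 (29 blocks) < 5 (32 blocks) < …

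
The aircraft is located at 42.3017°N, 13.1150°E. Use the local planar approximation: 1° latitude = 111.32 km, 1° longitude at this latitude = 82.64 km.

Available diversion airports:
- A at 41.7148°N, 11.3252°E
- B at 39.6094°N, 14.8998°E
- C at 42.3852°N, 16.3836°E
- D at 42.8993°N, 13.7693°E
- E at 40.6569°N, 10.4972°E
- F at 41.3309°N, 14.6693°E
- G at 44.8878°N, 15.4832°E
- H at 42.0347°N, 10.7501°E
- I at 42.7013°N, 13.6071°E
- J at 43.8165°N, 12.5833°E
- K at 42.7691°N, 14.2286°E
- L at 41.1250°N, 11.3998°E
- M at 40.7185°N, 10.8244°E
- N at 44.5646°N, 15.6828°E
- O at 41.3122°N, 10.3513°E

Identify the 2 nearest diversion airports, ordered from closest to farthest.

I, D

Distances from 42.3017°N, 13.1150°E:
A: √((-0.5869·111.32)² + (-1.7898·82.64)²) = √(4268.493401 + 21877.093580) = 161.6960 km
B: √((-2.6923·111.32)² + (1.7848·82.64)²) = √(89824.187545 + 21755.032257) = 334.0348 km
C: √((0.0835·111.32)² + (3.2686·82.64)²) = √(86.401115 + 72963.249873) = 270.2770 km
D: √((0.5976·111.32)² + (0.6543·82.64)²) = √(4425.553273 + 2923.711107) = 85.7279 km
E: √((-1.6448·111.32)² + (-2.6178·82.64)²) = √(33525.293604 + 46800.828764) = 283.4186 km
F: √((-0.9708·111.32)² + (1.5543·82.64)²) = √(11679.007320 + 16498.722236) = 167.8622 km
G: √((2.5861·111.32)² + (2.3682·82.64)²) = √(82877.572857 + 38301.640052) = 348.1080 km
H: √((-0.2670·111.32)² + (-2.3649·82.64)²) = √(883.423440 + 38194.970557) = 197.6826 km
I: √((0.3996·111.32)² + (0.4921·82.64)²) = √(1978.779281 + 1653.816601) = 60.2710 km
J: √((1.5148·111.32)² + (-0.5317·82.64)²) = √(28435.245897 + 1930.696182) = 174.2583 km
K: √((0.4674·111.32)² + (1.1136·82.64)²) = √(2707.221631 + 8469.135115) = 105.7183 km
L: √((-1.1767·111.32)² + (-1.7152·82.64)²) = √(17158.444023 + 20091.397822) = 193.0022 km
M: √((-1.5832·111.32)² + (-2.2906·82.64)²) = √(31061.180527 + 35832.666686) = 258.6384 km
N: √((2.2629·111.32)² + (2.5678·82.64)²) = √(63456.646943 + 45030.109814) = 329.3733 km
O: √((-0.9895·111.32)² + (-2.7637·82.64)²) = √(12133.273643 + 52162.982404) = 253.5671 km
Sorted: I (60.2710 km) < D (85.7279 km) < K (105.7183 km) < A (161.6960 km) < …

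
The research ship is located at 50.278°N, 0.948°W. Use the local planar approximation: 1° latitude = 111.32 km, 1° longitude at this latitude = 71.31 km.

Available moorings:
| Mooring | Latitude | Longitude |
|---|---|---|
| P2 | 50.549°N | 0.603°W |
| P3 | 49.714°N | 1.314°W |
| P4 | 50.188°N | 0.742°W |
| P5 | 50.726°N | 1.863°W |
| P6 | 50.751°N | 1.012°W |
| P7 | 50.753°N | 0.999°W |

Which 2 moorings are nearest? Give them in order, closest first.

P4, P2

Distances from 50.278°N, 0.948°W:
P2: √((0.271·111.32)² + (0.345·71.31)²) = √(910.09133 + 605.25594) = 38.927 km
P3: √((-0.564·111.32)² + (-0.366·71.31)²) = √(3941.89093 + 681.18181) = 67.993 km
P4: √((-0.090·111.32)² + (0.206·71.31)²) = √(100.37635 + 215.79199) = 17.781 km
P5: √((0.448·111.32)² + (-0.915·71.31)²) = √(2487.15255 + 4257.38633) = 82.125 km
P6: √((0.473·111.32)² + (-0.064·71.31)²) = √(2772.48163 + 20.82864) = 52.852 km
P7: √((0.475·111.32)² + (-0.051·71.31)²) = √(2795.97713 + 13.22639) = 53.002 km
Sorted: P4 (17.781 km) < P2 (38.927 km) < P6 (52.852 km) < P7 (53.002 km) < …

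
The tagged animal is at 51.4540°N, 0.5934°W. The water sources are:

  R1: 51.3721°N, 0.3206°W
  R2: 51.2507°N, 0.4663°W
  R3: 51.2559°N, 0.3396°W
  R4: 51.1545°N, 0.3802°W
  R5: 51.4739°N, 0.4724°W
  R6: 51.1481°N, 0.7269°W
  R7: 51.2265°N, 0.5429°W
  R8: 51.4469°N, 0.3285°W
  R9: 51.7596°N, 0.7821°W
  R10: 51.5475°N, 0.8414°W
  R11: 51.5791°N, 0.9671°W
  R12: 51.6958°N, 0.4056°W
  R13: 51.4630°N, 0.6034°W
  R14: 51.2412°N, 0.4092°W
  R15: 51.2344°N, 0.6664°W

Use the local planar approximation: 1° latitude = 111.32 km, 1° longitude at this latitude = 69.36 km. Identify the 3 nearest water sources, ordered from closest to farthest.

R13, R5, R8

Distances from 51.4540°N, 0.5934°W:
R1: 21.0034 km
R2: 24.2877 km
R3: 28.2170 km
R4: 36.4726 km
R5: 8.6800 km
R6: 35.2893 km
R7: 25.5664 km
R8: 18.3905 km
R9: 36.4503 km
R10: 20.1052 km
R11: 29.4241 km
R12: 29.9033 km
R13: 1.2185 km
R14: 26.9145 km
R15: 24.9647 km
Sorted: R13 (1.2185 km) < R5 (8.6800 km) < R8 (18.3905 km) < R10 (20.1052 km) < R1 (21.0034 km) < …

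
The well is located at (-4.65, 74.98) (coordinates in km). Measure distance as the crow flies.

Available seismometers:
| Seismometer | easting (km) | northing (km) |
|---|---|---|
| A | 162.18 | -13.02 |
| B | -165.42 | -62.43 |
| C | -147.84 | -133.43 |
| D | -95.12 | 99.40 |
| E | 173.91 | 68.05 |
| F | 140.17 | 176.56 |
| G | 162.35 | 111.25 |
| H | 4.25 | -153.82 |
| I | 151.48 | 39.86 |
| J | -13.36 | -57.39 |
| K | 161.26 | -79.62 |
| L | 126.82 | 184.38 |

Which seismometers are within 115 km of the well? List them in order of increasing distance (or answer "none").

D

Distances from (-4.65, 74.98):
A: 188.62 km
B: 211.49 km
C: 252.86 km
D: 93.71 km
E: 178.69 km
F: 176.89 km
G: 170.89 km
H: 228.97 km
I: 160.03 km
J: 132.66 km
K: 226.78 km
L: 171.03 km
Threshold 115 km: D (93.71 km) is within range.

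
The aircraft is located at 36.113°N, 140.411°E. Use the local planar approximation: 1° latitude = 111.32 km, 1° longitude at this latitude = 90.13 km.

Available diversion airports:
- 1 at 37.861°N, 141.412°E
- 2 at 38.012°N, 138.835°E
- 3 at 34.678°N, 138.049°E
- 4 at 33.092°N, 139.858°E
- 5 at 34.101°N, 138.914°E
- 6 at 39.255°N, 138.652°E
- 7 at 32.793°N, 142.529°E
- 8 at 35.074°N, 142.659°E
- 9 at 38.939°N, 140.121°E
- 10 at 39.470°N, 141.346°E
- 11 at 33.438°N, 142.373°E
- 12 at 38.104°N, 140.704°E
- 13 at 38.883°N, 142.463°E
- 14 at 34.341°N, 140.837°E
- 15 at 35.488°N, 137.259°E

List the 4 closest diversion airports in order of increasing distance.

Distances from 36.113°N, 140.411°E:
1: √((1.748·111.32)² + (1.001·90.13)²) = √(37864.24067 + 8139.67186) = 214.485 km
2: √((1.899·111.32)² + (-1.576·90.13)²) = √(44688.55632 + 20176.74793) = 254.687 km
3: √((-1.435·111.32)² + (-2.362·90.13)²) = √(25518.20943 + 45320.90032) = 266.156 km
4: √((-3.021·111.32)² + (-0.553·90.13)²) = √(113096.15648 + 2484.21400) = 339.971 km
5: √((-2.012·111.32)² + (-1.497·90.13)²) = √(50165.17690 + 18204.65038) = 261.476 km
6: √((3.142·111.32)² + (-1.759·90.13)²) = √(122337.26208 + 25134.50989) = 384.021 km
7: √((-3.320·111.32)² + (2.118·90.13)²) = √(136591.15039 + 36441.03083) = 415.971 km
8: √((-1.039·111.32)² + (2.248·90.13)²) = √(13377.57796 + 41051.71980) = 233.301 km
9: √((2.826·111.32)² + (-0.290·90.13)²) = √(98967.06944 + 683.17936) = 315.674 km
10: √((3.357·111.32)² + (0.935·90.13)²) = √(139652.61678 + 7101.69414) = 383.085 km
11: √((-2.675·111.32)² + (1.962·90.13)²) = √(88673.52396 + 31270.63845) = 346.330 km
12: √((1.991·111.32)² + (0.293·90.13)²) = √(49123.45624 + 697.38722) = 223.206 km
13: √((2.770·111.32)² + (2.052·90.13)²) = √(95083.66942 + 34205.30403) = 359.568 km
14: √((-1.772·111.32)² + (0.426·90.13)²) = √(38911.12886 + 1474.20521) = 200.961 km
15: √((-0.625·111.32)² + (-3.152·90.13)²) = √(4840.68062 + 80706.99174) = 292.485 km
Sorted: 14 (200.961 km) < 1 (214.485 km) < 12 (223.206 km) < 8 (233.301 km) < 2 (254.687 km) < 5 (261.476 km) < …

14, 1, 12, 8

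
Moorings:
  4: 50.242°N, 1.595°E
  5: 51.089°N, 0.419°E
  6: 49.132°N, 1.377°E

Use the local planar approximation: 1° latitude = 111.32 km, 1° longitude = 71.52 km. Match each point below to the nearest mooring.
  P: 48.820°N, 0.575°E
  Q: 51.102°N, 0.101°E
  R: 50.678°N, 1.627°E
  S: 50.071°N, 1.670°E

P at 48.820°N, 0.575°E:
  4: 174.298 km
  5: 252.831 km
  6: 67.055 km
  → nearest: 6 (67.055 km)
Q at 51.102°N, 0.101°E:
  4: 143.465 km
  5: 22.789 km
  6: 237.531 km
  → nearest: 5 (22.789 km)
R at 50.678°N, 1.627°E:
  4: 48.589 km
  5: 97.763 km
  6: 173.027 km
  → nearest: 4 (48.589 km)
S at 50.071°N, 1.670°E:
  4: 19.777 km
  5: 144.386 km
  6: 106.609 km
  → nearest: 4 (19.777 km)

P→6; Q→5; R→4; S→4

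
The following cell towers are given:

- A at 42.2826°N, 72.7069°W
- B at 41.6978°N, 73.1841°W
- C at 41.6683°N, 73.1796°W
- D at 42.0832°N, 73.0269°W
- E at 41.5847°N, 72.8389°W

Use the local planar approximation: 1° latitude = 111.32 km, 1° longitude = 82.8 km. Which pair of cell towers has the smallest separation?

B and C

Pairwise distances:
A–B: 76.1526 km
A–C: 78.7925 km
A–D: 34.5652 km
A–E: 78.4553 km
B–C: 3.3050 km
B–D: 44.8337 km
B–E: 31.2326 km
C–D: 47.8860 km
C–E: 29.7054 km
D–E: 57.6350 km
Closest pair: B–C at 3.3050 km.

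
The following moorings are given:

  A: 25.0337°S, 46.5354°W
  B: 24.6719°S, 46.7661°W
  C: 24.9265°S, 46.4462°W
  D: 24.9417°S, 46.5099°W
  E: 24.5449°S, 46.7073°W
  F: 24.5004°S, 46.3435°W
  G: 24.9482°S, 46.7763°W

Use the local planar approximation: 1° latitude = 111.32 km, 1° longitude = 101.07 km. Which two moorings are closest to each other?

C and D

Pairwise distances:
A–B: 46.5381 km
A–C: 14.9562 km
A–D: 10.5608 km
A–E: 57.1196 km
A–F: 62.4549 km
A–G: 26.1420 km
B–C: 42.9959 km
B–D: 39.6555 km
B–E: 15.3359 km
B–F: 46.7847 km
B–G: 30.7750 km
C–D: 6.6568 km
C–E: 50.0093 km
C–F: 48.5559 km
C–G: 33.4505 km
D–E: 48.4685 km
D–F: 51.9246 km
D–G: 26.9348 km
E–F: 37.1015 km
E–G: 45.4338 km
F–G: 66.3204 km
Closest pair: C–D at 6.6568 km.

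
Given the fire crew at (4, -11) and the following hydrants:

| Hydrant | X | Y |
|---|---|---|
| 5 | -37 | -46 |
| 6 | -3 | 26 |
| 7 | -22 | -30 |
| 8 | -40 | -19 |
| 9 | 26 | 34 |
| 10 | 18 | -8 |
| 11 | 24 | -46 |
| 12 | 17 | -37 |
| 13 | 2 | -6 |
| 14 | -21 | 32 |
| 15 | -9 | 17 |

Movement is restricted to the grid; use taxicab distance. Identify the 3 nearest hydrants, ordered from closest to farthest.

13, 10, 12

Distances from (4, -11):
5: 76
6: 44
7: 45
8: 52
9: 67
10: 17
11: 55
12: 39
13: 7
14: 68
15: 41
Sorted: 13 (7) < 10 (17) < 12 (39) < 15 (41) < 6 (44) < …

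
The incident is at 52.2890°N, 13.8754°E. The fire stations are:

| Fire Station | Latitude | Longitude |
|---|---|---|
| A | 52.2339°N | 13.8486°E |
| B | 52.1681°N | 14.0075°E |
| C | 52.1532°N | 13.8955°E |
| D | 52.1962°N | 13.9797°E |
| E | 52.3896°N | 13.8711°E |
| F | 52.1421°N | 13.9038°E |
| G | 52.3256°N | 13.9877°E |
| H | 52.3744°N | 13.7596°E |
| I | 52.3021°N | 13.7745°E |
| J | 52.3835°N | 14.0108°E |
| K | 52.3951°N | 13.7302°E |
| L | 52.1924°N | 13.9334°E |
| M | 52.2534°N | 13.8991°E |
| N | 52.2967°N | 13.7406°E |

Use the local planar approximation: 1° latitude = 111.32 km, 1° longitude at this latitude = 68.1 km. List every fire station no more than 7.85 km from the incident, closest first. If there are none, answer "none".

M, A, I

Distances from 52.2890°N, 13.8754°E:
A: √((-0.0551·111.32)² + (-0.0268·68.1)²) = √(37.622668 + 3.330917) = 6.3995 km
B: √((-0.1209·111.32)² + (0.1321·68.1)²) = √(181.133591 + 80.928196) = 16.1883 km
C: √((-0.1358·111.32)² + (0.0201·68.1)²) = √(228.531429 + 1.873641) = 15.1791 km
D: √((-0.0928·111.32)² + (0.1043·68.1)²) = √(106.719148 + 50.450194) = 12.5367 km
E: √((0.1006·111.32)² + (-0.0043·68.1)²) = √(125.412942 + 0.085749) = 11.2026 km
F: √((-0.1469·111.32)² + (0.0284·68.1)²) = √(267.417600 + 3.740511) = 16.4669 km
G: √((0.0366·111.32)² + (0.1123·68.1)²) = √(16.600018 + 58.486245) = 8.6652 km
H: √((0.0854·111.32)² + (-0.1158·68.1)²) = √(90.377877 + 62.188681) = 12.3518 km
I: √((0.0131·111.32)² + (-0.1009·68.1)²) = √(2.126616 + 47.214626) = 7.0243 km
J: √((0.0945·111.32)² + (0.1354·68.1)²) = √(110.664930 + 85.022046) = 13.9888 km
K: √((0.1061·111.32)² + (-0.1452·68.1)²) = √(139.500949 + 97.774917) = 15.4038 km
L: √((-0.0966·111.32)² + (0.0580·68.1)²) = √(115.638020 + 15.600920) = 11.4560 km
M: √((-0.0356·111.32)² + (0.0237·68.1)²) = √(15.705306 + 2.604899) = 4.2790 km
N: √((0.0077·111.32)² + (-0.1348·68.1)²) = √(0.734730 + 84.270197) = 9.2198 km
Threshold 7.85 km: M (4.2790 km), A (6.3995 km), I (7.0243 km) are within range.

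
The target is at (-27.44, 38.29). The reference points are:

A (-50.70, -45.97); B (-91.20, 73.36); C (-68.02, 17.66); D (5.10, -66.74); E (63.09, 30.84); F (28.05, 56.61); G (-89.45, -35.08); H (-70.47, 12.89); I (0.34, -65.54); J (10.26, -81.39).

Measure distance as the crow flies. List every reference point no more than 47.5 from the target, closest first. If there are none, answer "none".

Distances from (-27.44, 38.29):
A: √((-23.26)² + (-84.26)²) = √(541.0276 + 7099.7476) = 87.41
B: √((-63.76)² + (35.07)²) = √(4065.3376 + 1229.9049) = 72.77
C: √((-40.58)² + (-20.63)²) = √(1646.7364 + 425.5969) = 45.52
D: √((32.54)² + (-105.03)²) = √(1058.8516 + 11031.3009) = 109.96
E: √((90.53)² + (-7.45)²) = √(8195.6809 + 55.5025) = 90.84
F: √((55.49)² + (18.32)²) = √(3079.1401 + 335.6224) = 58.44
G: √((-62.01)² + (-73.37)²) = √(3845.2401 + 5383.1569) = 96.06
H: √((-43.03)² + (-25.40)²) = √(1851.5809 + 645.1600) = 49.97
I: √((27.78)² + (-103.83)²) = √(771.7284 + 10780.6689) = 107.48
J: √((37.70)² + (-119.68)²) = √(1421.2900 + 14323.3024) = 125.48
Threshold 47.5: C (45.52) is within range.

C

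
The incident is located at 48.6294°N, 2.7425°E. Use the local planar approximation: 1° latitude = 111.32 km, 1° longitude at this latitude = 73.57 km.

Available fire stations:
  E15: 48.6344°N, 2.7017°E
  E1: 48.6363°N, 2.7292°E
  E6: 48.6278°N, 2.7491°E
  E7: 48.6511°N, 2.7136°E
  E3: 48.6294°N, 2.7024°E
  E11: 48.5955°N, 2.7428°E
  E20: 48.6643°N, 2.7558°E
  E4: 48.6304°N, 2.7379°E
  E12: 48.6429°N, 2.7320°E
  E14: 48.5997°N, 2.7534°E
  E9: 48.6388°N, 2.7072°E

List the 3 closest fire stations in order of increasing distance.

E4, E6, E1

Distances from 48.6294°N, 2.7425°E:
E15: √((0.0050·111.32)² + (-0.0408·73.57)²) = √(0.309804 + 9.009939) = 3.0528 km
E1: √((0.0069·111.32)² + (-0.0133·73.57)²) = √(0.589990 + 0.957425) = 1.2440 km
E6: √((-0.0016·111.32)² + (0.0066·73.57)²) = √(0.031724 + 0.235770) = 0.5172 km
E7: √((0.0217·111.32)² + (-0.0289·73.57)²) = √(5.835336 + 4.520612) = 3.2181 km
E3: √((0.0000·111.32)² + (-0.0401·73.57)²) = √(0.000000 + 8.703426) = 2.9502 km
E11: √((-0.0339·111.32)² + (0.0003·73.57)²) = √(14.241174 + 0.000487) = 3.7738 km
E20: √((0.0349·111.32)² + (0.0133·73.57)²) = √(15.093753 + 0.957425) = 4.0064 km
E4: √((0.0010·111.32)² + (-0.0046·73.57)²) = √(0.012392 + 0.114529) = 0.3563 km
E12: √((0.0135·111.32)² + (-0.0105·73.57)²) = √(2.258468 + 0.596733) = 1.6897 km
E14: √((-0.0297·111.32)² + (0.0109·73.57)²) = √(10.930985 + 0.643064) = 3.4021 km
E9: √((0.0094·111.32)² + (-0.0353·73.57)²) = √(1.094970 + 6.744518) = 2.7999 km
Sorted: E4 (0.3563 km) < E6 (0.5172 km) < E1 (1.2440 km) < E12 (1.6897 km) < E9 (2.7999 km) < …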